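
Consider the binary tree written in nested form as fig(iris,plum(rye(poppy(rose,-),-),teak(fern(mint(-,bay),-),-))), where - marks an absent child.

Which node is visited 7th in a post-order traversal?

Post-order visits the left subtree, then the right subtree, then the node.
At fig: go left to iris.
  iris is a leaf — visit iris.
At fig: go right to plum.
  At plum: go left to rye.
    At rye: go left to poppy.
      At poppy: go left to rose.
        rose is a leaf — visit rose.
      At poppy: no right child.
      Visit poppy.
    At rye: no right child.
    Visit rye.
  At plum: go right to teak.
    At teak: go left to fern.
      At fern: go left to mint.
        At mint: no left child.
        At mint: go right to bay.
          bay is a leaf — visit bay.
        Visit mint.
      At fern: no right child.
      Visit fern.
    At teak: no right child.
    Visit teak.
  Visit plum.
Visit fig.
Full post-order sequence: iris, rose, poppy, rye, bay, mint, fern, teak, plum, fig.

fern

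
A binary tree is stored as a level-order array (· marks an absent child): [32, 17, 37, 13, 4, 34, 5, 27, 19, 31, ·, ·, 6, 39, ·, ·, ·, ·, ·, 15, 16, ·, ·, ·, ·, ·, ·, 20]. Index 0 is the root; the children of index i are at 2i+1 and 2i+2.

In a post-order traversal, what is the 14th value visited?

Post-order visits the left subtree, then the right subtree, then the node.
At 32: go left to 17.
  At 17: go left to 13.
    At 13: go left to 27.
      27 is a leaf — visit 27.
    At 13: go right to 19.
      19 is a leaf — visit 19.
    Visit 13.
  At 17: go right to 4.
    At 4: go left to 31.
      At 31: go left to 15.
        15 is a leaf — visit 15.
      At 31: go right to 16.
        16 is a leaf — visit 16.
      Visit 31.
    At 4: no right child.
    Visit 4.
  Visit 17.
At 32: go right to 37.
  At 37: go left to 34.
    At 34: no left child.
    At 34: go right to 6.
      6 is a leaf — visit 6.
    Visit 34.
  At 37: go right to 5.
    At 5: go left to 39.
      At 39: go left to 20.
        20 is a leaf — visit 20.
      At 39: no right child.
      Visit 39.
    At 5: no right child.
    Visit 5.
  Visit 37.
Visit 32.
Full post-order sequence: 27, 19, 13, 15, 16, 31, 4, 17, 6, 34, 20, 39, 5, 37, 32.

37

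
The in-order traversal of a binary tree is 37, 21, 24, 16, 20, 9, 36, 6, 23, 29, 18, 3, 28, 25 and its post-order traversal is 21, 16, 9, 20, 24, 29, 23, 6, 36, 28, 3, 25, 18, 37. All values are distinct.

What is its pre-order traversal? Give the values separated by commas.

The last element of post-order is the root; it splits in-order into left and right subtrees.
Root 37: left subtree has 0 nodes { }, right has 13 {21, 24, 16, 20, 9, 36, 6, 23, 29, 18, 3, 28, 25}.
  Root 18: left subtree has 9 nodes {21, 24, 16, 20, 9, 36, 6, 23, 29}, right has 3 {3, 28, 25}.
    Root 36: left subtree has 5 nodes {21, 24, 16, 20, 9}, right has 3 {6, 23, 29}.
      Root 24: left subtree has 1 node {21}, right has 3 {16, 20, 9}.
        Root 20: left subtree has 1 node {16}, right has 1 {9}.
      Root 6: left subtree has 0 nodes { }, right has 2 {23, 29}.
        Root 23: left subtree has 0 nodes { }, right has 1 {29}.
    Root 25: left subtree has 2 nodes {3, 28}, right has 0 { }.
      Root 3: left subtree has 0 nodes { }, right has 1 {28}.

37, 18, 36, 24, 21, 20, 16, 9, 6, 23, 29, 25, 3, 28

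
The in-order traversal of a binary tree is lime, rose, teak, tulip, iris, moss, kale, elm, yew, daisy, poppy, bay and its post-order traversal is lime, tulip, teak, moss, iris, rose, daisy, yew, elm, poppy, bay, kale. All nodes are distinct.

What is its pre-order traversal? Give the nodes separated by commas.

The last element of post-order is the root; it splits in-order into left and right subtrees.
Root kale: left subtree has 6 nodes {lime, rose, teak, tulip, iris, moss}, right has 5 {elm, yew, daisy, poppy, bay}.
  Root rose: left subtree has 1 node {lime}, right has 4 {teak, tulip, iris, moss}.
    Root iris: left subtree has 2 nodes {teak, tulip}, right has 1 {moss}.
      Root teak: left subtree has 0 nodes { }, right has 1 {tulip}.
  Root bay: left subtree has 4 nodes {elm, yew, daisy, poppy}, right has 0 { }.
    Root poppy: left subtree has 3 nodes {elm, yew, daisy}, right has 0 { }.
      Root elm: left subtree has 0 nodes { }, right has 2 {yew, daisy}.
        Root yew: left subtree has 0 nodes { }, right has 1 {daisy}.

kale, rose, lime, iris, teak, tulip, moss, bay, poppy, elm, yew, daisy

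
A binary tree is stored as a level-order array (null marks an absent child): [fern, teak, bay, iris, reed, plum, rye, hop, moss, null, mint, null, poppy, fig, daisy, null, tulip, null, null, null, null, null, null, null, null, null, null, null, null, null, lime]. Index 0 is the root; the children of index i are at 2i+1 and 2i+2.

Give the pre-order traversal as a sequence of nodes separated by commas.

fern, teak, iris, hop, tulip, moss, reed, mint, bay, plum, poppy, rye, fig, daisy, lime

Pre-order visits the node, then its left subtree, then its right subtree.
Visit fern.
At fern: go left to teak.
  Visit teak.
  At teak: go left to iris.
    Visit iris.
    At iris: go left to hop.
      Visit hop.
      At hop: no left child.
      At hop: go right to tulip.
        tulip is a leaf — visit tulip.
    At iris: go right to moss.
      moss is a leaf — visit moss.
  At teak: go right to reed.
    Visit reed.
    At reed: no left child.
    At reed: go right to mint.
      mint is a leaf — visit mint.
At fern: go right to bay.
  Visit bay.
  At bay: go left to plum.
    Visit plum.
    At plum: no left child.
    At plum: go right to poppy.
      poppy is a leaf — visit poppy.
  At bay: go right to rye.
    Visit rye.
    At rye: go left to fig.
      fig is a leaf — visit fig.
    At rye: go right to daisy.
      Visit daisy.
      At daisy: no left child.
      At daisy: go right to lime.
        lime is a leaf — visit lime.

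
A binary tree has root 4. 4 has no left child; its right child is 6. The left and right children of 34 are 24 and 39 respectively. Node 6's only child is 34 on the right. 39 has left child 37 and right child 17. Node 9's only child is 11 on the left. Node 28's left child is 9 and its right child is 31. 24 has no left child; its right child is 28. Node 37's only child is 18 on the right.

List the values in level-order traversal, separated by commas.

4, 6, 34, 24, 39, 28, 37, 17, 9, 31, 18, 11

Level-order visits nodes level by level from the root, left to right within each level.
Level 0: 4
Level 1: 6
Level 2: 34
Level 3: 24, 39
Level 4: 28, 37, 17
Level 5: 9, 31, 18
Level 6: 11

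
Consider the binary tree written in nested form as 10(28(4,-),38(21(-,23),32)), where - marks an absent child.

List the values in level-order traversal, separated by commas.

Level-order visits nodes level by level from the root, left to right within each level.
Level 0: 10
Level 1: 28, 38
Level 2: 4, 21, 32
Level 3: 23

10, 28, 38, 4, 21, 32, 23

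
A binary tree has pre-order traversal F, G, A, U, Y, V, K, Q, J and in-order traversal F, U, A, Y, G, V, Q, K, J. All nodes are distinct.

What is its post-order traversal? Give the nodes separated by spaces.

The first element of pre-order is the root; it splits in-order into left and right subtrees.
Root F: left subtree has 0 nodes { }, right has 8 {U, A, Y, G, V, Q, K, J}.
  Root G: left subtree has 3 nodes {U, A, Y}, right has 4 {V, Q, K, J}.
    Root A: left subtree has 1 node {U}, right has 1 {Y}.
    Root V: left subtree has 0 nodes { }, right has 3 {Q, K, J}.
      Root K: left subtree has 1 node {Q}, right has 1 {J}.

U Y A Q J K V G F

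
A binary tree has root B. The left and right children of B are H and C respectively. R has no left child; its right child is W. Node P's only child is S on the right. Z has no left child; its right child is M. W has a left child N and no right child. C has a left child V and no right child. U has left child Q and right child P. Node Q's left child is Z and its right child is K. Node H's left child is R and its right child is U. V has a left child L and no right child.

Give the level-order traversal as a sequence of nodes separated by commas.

Level-order visits nodes level by level from the root, left to right within each level.
Level 0: B
Level 1: H, C
Level 2: R, U, V
Level 3: W, Q, P, L
Level 4: N, Z, K, S
Level 5: M

B, H, C, R, U, V, W, Q, P, L, N, Z, K, S, M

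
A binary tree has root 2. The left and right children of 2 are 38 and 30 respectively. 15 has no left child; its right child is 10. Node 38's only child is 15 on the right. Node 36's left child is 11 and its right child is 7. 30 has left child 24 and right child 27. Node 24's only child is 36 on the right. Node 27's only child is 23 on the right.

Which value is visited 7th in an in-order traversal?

36

In-order visits the left subtree, then the node, then the right subtree.
At 2: go left to 38.
  At 38: no left child.
  Visit 38.
  At 38: go right to 15.
    At 15: no left child.
    Visit 15.
    At 15: go right to 10.
      10 is a leaf — visit 10.
Visit 2.
At 2: go right to 30.
  At 30: go left to 24.
    At 24: no left child.
    Visit 24.
    At 24: go right to 36.
      At 36: go left to 11.
        11 is a leaf — visit 11.
      Visit 36.
      At 36: go right to 7.
        7 is a leaf — visit 7.
  Visit 30.
  At 30: go right to 27.
    At 27: no left child.
    Visit 27.
    At 27: go right to 23.
      23 is a leaf — visit 23.
Full in-order sequence: 38, 15, 10, 2, 24, 11, 36, 7, 30, 27, 23.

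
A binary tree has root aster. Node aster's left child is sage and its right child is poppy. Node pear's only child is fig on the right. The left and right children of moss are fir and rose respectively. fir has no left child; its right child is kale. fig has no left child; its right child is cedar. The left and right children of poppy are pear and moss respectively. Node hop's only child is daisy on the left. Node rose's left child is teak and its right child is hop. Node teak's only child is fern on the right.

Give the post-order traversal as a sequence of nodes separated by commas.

Post-order visits the left subtree, then the right subtree, then the node.
At aster: go left to sage.
  sage is a leaf — visit sage.
At aster: go right to poppy.
  At poppy: go left to pear.
    At pear: no left child.
    At pear: go right to fig.
      At fig: no left child.
      At fig: go right to cedar.
        cedar is a leaf — visit cedar.
      Visit fig.
    Visit pear.
  At poppy: go right to moss.
    At moss: go left to fir.
      At fir: no left child.
      At fir: go right to kale.
        kale is a leaf — visit kale.
      Visit fir.
    At moss: go right to rose.
      At rose: go left to teak.
        At teak: no left child.
        At teak: go right to fern.
          fern is a leaf — visit fern.
        Visit teak.
      At rose: go right to hop.
        At hop: go left to daisy.
          daisy is a leaf — visit daisy.
        At hop: no right child.
        Visit hop.
      Visit rose.
    Visit moss.
  Visit poppy.
Visit aster.

sage, cedar, fig, pear, kale, fir, fern, teak, daisy, hop, rose, moss, poppy, aster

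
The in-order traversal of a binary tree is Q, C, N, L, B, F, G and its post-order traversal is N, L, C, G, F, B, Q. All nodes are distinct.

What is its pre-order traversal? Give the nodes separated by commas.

Q, B, C, L, N, F, G

The last element of post-order is the root; it splits in-order into left and right subtrees.
Root Q: left subtree has 0 nodes { }, right has 6 {C, N, L, B, F, G}.
  Root B: left subtree has 3 nodes {C, N, L}, right has 2 {F, G}.
    Root C: left subtree has 0 nodes { }, right has 2 {N, L}.
      Root L: left subtree has 1 node {N}, right has 0 { }.
    Root F: left subtree has 0 nodes { }, right has 1 {G}.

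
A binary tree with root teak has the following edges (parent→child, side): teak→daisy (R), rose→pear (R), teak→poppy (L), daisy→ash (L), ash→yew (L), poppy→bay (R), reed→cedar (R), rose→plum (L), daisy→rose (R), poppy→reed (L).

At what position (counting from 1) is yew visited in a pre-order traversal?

Pre-order visits the node, then its left subtree, then its right subtree.
Visit teak.
At teak: go left to poppy.
  Visit poppy.
  At poppy: go left to reed.
    Visit reed.
    At reed: no left child.
    At reed: go right to cedar.
      cedar is a leaf — visit cedar.
  At poppy: go right to bay.
    bay is a leaf — visit bay.
At teak: go right to daisy.
  Visit daisy.
  At daisy: go left to ash.
    Visit ash.
    At ash: go left to yew.
      yew is a leaf — visit yew.
    At ash: no right child.
  At daisy: go right to rose.
    Visit rose.
    At rose: go left to plum.
      plum is a leaf — visit plum.
    At rose: go right to pear.
      pear is a leaf — visit pear.
Full pre-order sequence: teak, poppy, reed, cedar, bay, daisy, ash, yew, rose, plum, pear.

8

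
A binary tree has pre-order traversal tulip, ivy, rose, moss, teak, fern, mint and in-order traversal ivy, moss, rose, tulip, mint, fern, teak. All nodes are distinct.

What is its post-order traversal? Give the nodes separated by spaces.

The first element of pre-order is the root; it splits in-order into left and right subtrees.
Root tulip: left subtree has 3 nodes {ivy, moss, rose}, right has 3 {mint, fern, teak}.
  Root ivy: left subtree has 0 nodes { }, right has 2 {moss, rose}.
    Root rose: left subtree has 1 node {moss}, right has 0 { }.
  Root teak: left subtree has 2 nodes {mint, fern}, right has 0 { }.
    Root fern: left subtree has 1 node {mint}, right has 0 { }.

moss rose ivy mint fern teak tulip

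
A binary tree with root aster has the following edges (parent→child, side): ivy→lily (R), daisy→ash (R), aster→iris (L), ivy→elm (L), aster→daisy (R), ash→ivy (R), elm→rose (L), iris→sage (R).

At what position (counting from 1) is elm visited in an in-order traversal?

7

In-order visits the left subtree, then the node, then the right subtree.
At aster: go left to iris.
  At iris: no left child.
  Visit iris.
  At iris: go right to sage.
    sage is a leaf — visit sage.
Visit aster.
At aster: go right to daisy.
  At daisy: no left child.
  Visit daisy.
  At daisy: go right to ash.
    At ash: no left child.
    Visit ash.
    At ash: go right to ivy.
      At ivy: go left to elm.
        At elm: go left to rose.
          rose is a leaf — visit rose.
        Visit elm.
        At elm: no right child.
      Visit ivy.
      At ivy: go right to lily.
        lily is a leaf — visit lily.
Full in-order sequence: iris, sage, aster, daisy, ash, rose, elm, ivy, lily.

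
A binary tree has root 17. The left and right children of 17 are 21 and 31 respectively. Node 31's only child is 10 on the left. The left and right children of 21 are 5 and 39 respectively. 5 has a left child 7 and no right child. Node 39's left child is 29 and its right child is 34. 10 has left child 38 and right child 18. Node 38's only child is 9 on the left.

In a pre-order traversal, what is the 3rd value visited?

Pre-order visits the node, then its left subtree, then its right subtree.
Visit 17.
At 17: go left to 21.
  Visit 21.
  At 21: go left to 5.
    Visit 5.
    At 5: go left to 7.
      7 is a leaf — visit 7.
    At 5: no right child.
  At 21: go right to 39.
    Visit 39.
    At 39: go left to 29.
      29 is a leaf — visit 29.
    At 39: go right to 34.
      34 is a leaf — visit 34.
At 17: go right to 31.
  Visit 31.
  At 31: go left to 10.
    Visit 10.
    At 10: go left to 38.
      Visit 38.
      At 38: go left to 9.
        9 is a leaf — visit 9.
      At 38: no right child.
    At 10: go right to 18.
      18 is a leaf — visit 18.
  At 31: no right child.
Full pre-order sequence: 17, 21, 5, 7, 39, 29, 34, 31, 10, 38, 9, 18.

5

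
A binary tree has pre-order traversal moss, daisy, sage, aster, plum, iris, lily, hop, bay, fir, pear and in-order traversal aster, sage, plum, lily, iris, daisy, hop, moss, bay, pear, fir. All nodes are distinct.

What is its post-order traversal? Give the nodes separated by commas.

aster, lily, iris, plum, sage, hop, daisy, pear, fir, bay, moss

The first element of pre-order is the root; it splits in-order into left and right subtrees.
Root moss: left subtree has 7 nodes {aster, sage, plum, lily, iris, daisy, hop}, right has 3 {bay, pear, fir}.
  Root daisy: left subtree has 5 nodes {aster, sage, plum, lily, iris}, right has 1 {hop}.
    Root sage: left subtree has 1 node {aster}, right has 3 {plum, lily, iris}.
      Root plum: left subtree has 0 nodes { }, right has 2 {lily, iris}.
        Root iris: left subtree has 1 node {lily}, right has 0 { }.
  Root bay: left subtree has 0 nodes { }, right has 2 {pear, fir}.
    Root fir: left subtree has 1 node {pear}, right has 0 { }.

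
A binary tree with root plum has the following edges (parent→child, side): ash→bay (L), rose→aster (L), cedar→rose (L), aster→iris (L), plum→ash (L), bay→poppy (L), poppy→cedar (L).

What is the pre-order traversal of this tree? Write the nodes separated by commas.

plum, ash, bay, poppy, cedar, rose, aster, iris

Pre-order visits the node, then its left subtree, then its right subtree.
Visit plum.
At plum: go left to ash.
  Visit ash.
  At ash: go left to bay.
    Visit bay.
    At bay: go left to poppy.
      Visit poppy.
      At poppy: go left to cedar.
        Visit cedar.
        At cedar: go left to rose.
          Visit rose.
          At rose: go left to aster.
            Visit aster.
            At aster: go left to iris.
              iris is a leaf — visit iris.
            At aster: no right child.
          At rose: no right child.
        At cedar: no right child.
      At poppy: no right child.
    At bay: no right child.
  At ash: no right child.
At plum: no right child.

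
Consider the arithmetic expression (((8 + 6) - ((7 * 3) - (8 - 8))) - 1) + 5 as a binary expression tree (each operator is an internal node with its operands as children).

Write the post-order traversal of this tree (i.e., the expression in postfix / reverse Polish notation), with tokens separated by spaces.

8 6 + 7 3 * 8 8 - - - 1 - 5 +

Post-order on an expression tree gives postfix notation: for each operator, emit left operand, right operand, then the operator.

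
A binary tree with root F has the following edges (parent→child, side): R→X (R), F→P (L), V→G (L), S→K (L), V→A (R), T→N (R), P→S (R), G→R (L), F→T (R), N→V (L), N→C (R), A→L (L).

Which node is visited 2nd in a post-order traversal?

S

Post-order visits the left subtree, then the right subtree, then the node.
At F: go left to P.
  At P: no left child.
  At P: go right to S.
    At S: go left to K.
      K is a leaf — visit K.
    At S: no right child.
    Visit S.
  Visit P.
At F: go right to T.
  At T: no left child.
  At T: go right to N.
    At N: go left to V.
      At V: go left to G.
        At G: go left to R.
          At R: no left child.
          At R: go right to X.
            X is a leaf — visit X.
          Visit R.
        At G: no right child.
        Visit G.
      At V: go right to A.
        At A: go left to L.
          L is a leaf — visit L.
        At A: no right child.
        Visit A.
      Visit V.
    At N: go right to C.
      C is a leaf — visit C.
    Visit N.
  Visit T.
Visit F.
Full post-order sequence: K, S, P, X, R, G, L, A, V, C, N, T, F.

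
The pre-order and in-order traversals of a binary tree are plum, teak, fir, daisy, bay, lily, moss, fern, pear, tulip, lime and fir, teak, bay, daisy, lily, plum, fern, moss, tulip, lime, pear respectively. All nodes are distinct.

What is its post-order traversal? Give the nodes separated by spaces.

fir bay lily daisy teak fern lime tulip pear moss plum

The first element of pre-order is the root; it splits in-order into left and right subtrees.
Root plum: left subtree has 5 nodes {fir, teak, bay, daisy, lily}, right has 5 {fern, moss, tulip, lime, pear}.
  Root teak: left subtree has 1 node {fir}, right has 3 {bay, daisy, lily}.
    Root daisy: left subtree has 1 node {bay}, right has 1 {lily}.
  Root moss: left subtree has 1 node {fern}, right has 3 {tulip, lime, pear}.
    Root pear: left subtree has 2 nodes {tulip, lime}, right has 0 { }.
      Root tulip: left subtree has 0 nodes { }, right has 1 {lime}.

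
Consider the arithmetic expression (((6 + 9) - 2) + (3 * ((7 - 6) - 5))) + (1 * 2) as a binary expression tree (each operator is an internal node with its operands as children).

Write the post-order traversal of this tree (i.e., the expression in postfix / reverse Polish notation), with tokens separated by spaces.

Post-order on an expression tree gives postfix notation: for each operator, emit left operand, right operand, then the operator.

6 9 + 2 - 3 7 6 - 5 - * + 1 2 * +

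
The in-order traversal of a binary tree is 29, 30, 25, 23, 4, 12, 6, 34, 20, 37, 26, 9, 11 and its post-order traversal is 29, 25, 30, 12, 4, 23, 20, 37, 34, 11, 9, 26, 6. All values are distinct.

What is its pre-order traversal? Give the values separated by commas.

6, 23, 30, 29, 25, 4, 12, 26, 34, 37, 20, 9, 11

The last element of post-order is the root; it splits in-order into left and right subtrees.
Root 6: left subtree has 6 nodes {29, 30, 25, 23, 4, 12}, right has 6 {34, 20, 37, 26, 9, 11}.
  Root 23: left subtree has 3 nodes {29, 30, 25}, right has 2 {4, 12}.
    Root 30: left subtree has 1 node {29}, right has 1 {25}.
    Root 4: left subtree has 0 nodes { }, right has 1 {12}.
  Root 26: left subtree has 3 nodes {34, 20, 37}, right has 2 {9, 11}.
    Root 34: left subtree has 0 nodes { }, right has 2 {20, 37}.
      Root 37: left subtree has 1 node {20}, right has 0 { }.
    Root 9: left subtree has 0 nodes { }, right has 1 {11}.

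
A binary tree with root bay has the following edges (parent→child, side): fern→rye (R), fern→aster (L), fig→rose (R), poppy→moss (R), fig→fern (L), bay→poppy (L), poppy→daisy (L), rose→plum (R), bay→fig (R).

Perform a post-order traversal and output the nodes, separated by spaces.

Post-order visits the left subtree, then the right subtree, then the node.
At bay: go left to poppy.
  At poppy: go left to daisy.
    daisy is a leaf — visit daisy.
  At poppy: go right to moss.
    moss is a leaf — visit moss.
  Visit poppy.
At bay: go right to fig.
  At fig: go left to fern.
    At fern: go left to aster.
      aster is a leaf — visit aster.
    At fern: go right to rye.
      rye is a leaf — visit rye.
    Visit fern.
  At fig: go right to rose.
    At rose: no left child.
    At rose: go right to plum.
      plum is a leaf — visit plum.
    Visit rose.
  Visit fig.
Visit bay.

daisy moss poppy aster rye fern plum rose fig bay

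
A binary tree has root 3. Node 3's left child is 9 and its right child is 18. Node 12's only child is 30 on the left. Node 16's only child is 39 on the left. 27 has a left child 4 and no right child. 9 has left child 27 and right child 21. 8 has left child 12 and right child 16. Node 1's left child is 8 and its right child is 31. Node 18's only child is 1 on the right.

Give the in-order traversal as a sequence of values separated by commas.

4, 27, 9, 21, 3, 18, 30, 12, 8, 39, 16, 1, 31

In-order visits the left subtree, then the node, then the right subtree.
At 3: go left to 9.
  At 9: go left to 27.
    At 27: go left to 4.
      4 is a leaf — visit 4.
    Visit 27.
    At 27: no right child.
  Visit 9.
  At 9: go right to 21.
    21 is a leaf — visit 21.
Visit 3.
At 3: go right to 18.
  At 18: no left child.
  Visit 18.
  At 18: go right to 1.
    At 1: go left to 8.
      At 8: go left to 12.
        At 12: go left to 30.
          30 is a leaf — visit 30.
        Visit 12.
        At 12: no right child.
      Visit 8.
      At 8: go right to 16.
        At 16: go left to 39.
          39 is a leaf — visit 39.
        Visit 16.
        At 16: no right child.
    Visit 1.
    At 1: go right to 31.
      31 is a leaf — visit 31.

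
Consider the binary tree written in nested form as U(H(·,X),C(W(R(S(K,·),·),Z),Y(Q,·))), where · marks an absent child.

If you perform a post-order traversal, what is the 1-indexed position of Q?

8

Post-order visits the left subtree, then the right subtree, then the node.
At U: go left to H.
  At H: no left child.
  At H: go right to X.
    X is a leaf — visit X.
  Visit H.
At U: go right to C.
  At C: go left to W.
    At W: go left to R.
      At R: go left to S.
        At S: go left to K.
          K is a leaf — visit K.
        At S: no right child.
        Visit S.
      At R: no right child.
      Visit R.
    At W: go right to Z.
      Z is a leaf — visit Z.
    Visit W.
  At C: go right to Y.
    At Y: go left to Q.
      Q is a leaf — visit Q.
    At Y: no right child.
    Visit Y.
  Visit C.
Visit U.
Full post-order sequence: X, H, K, S, R, Z, W, Q, Y, C, U.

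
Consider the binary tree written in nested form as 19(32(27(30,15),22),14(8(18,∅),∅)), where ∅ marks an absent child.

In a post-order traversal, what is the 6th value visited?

Post-order visits the left subtree, then the right subtree, then the node.
At 19: go left to 32.
  At 32: go left to 27.
    At 27: go left to 30.
      30 is a leaf — visit 30.
    At 27: go right to 15.
      15 is a leaf — visit 15.
    Visit 27.
  At 32: go right to 22.
    22 is a leaf — visit 22.
  Visit 32.
At 19: go right to 14.
  At 14: go left to 8.
    At 8: go left to 18.
      18 is a leaf — visit 18.
    At 8: no right child.
    Visit 8.
  At 14: no right child.
  Visit 14.
Visit 19.
Full post-order sequence: 30, 15, 27, 22, 32, 18, 8, 14, 19.

18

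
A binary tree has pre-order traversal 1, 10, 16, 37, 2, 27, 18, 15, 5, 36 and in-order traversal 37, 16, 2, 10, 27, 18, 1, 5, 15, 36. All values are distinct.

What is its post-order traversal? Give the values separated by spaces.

The first element of pre-order is the root; it splits in-order into left and right subtrees.
Root 1: left subtree has 6 nodes {37, 16, 2, 10, 27, 18}, right has 3 {5, 15, 36}.
  Root 10: left subtree has 3 nodes {37, 16, 2}, right has 2 {27, 18}.
    Root 16: left subtree has 1 node {37}, right has 1 {2}.
    Root 27: left subtree has 0 nodes { }, right has 1 {18}.
  Root 15: left subtree has 1 node {5}, right has 1 {36}.

37 2 16 18 27 10 5 36 15 1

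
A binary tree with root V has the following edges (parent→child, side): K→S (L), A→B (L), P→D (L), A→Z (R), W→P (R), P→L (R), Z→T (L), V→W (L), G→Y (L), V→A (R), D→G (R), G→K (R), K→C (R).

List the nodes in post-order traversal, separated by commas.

Post-order visits the left subtree, then the right subtree, then the node.
At V: go left to W.
  At W: no left child.
  At W: go right to P.
    At P: go left to D.
      At D: no left child.
      At D: go right to G.
        At G: go left to Y.
          Y is a leaf — visit Y.
        At G: go right to K.
          At K: go left to S.
            S is a leaf — visit S.
          At K: go right to C.
            C is a leaf — visit C.
          Visit K.
        Visit G.
      Visit D.
    At P: go right to L.
      L is a leaf — visit L.
    Visit P.
  Visit W.
At V: go right to A.
  At A: go left to B.
    B is a leaf — visit B.
  At A: go right to Z.
    At Z: go left to T.
      T is a leaf — visit T.
    At Z: no right child.
    Visit Z.
  Visit A.
Visit V.

Y, S, C, K, G, D, L, P, W, B, T, Z, A, V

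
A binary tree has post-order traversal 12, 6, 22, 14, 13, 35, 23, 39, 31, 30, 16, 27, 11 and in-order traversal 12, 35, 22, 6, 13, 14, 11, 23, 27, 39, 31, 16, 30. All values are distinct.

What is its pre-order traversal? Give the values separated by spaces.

11 35 12 13 22 6 14 27 23 16 31 39 30

The last element of post-order is the root; it splits in-order into left and right subtrees.
Root 11: left subtree has 6 nodes {12, 35, 22, 6, 13, 14}, right has 6 {23, 27, 39, 31, 16, 30}.
  Root 35: left subtree has 1 node {12}, right has 4 {22, 6, 13, 14}.
    Root 13: left subtree has 2 nodes {22, 6}, right has 1 {14}.
      Root 22: left subtree has 0 nodes { }, right has 1 {6}.
  Root 27: left subtree has 1 node {23}, right has 4 {39, 31, 16, 30}.
    Root 16: left subtree has 2 nodes {39, 31}, right has 1 {30}.
      Root 31: left subtree has 1 node {39}, right has 0 { }.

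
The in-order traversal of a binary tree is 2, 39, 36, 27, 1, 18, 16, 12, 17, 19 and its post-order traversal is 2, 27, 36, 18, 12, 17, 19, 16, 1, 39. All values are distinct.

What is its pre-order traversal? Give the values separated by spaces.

39 2 1 36 27 16 18 19 17 12

The last element of post-order is the root; it splits in-order into left and right subtrees.
Root 39: left subtree has 1 node {2}, right has 8 {36, 27, 1, 18, 16, 12, 17, 19}.
  Root 1: left subtree has 2 nodes {36, 27}, right has 5 {18, 16, 12, 17, 19}.
    Root 36: left subtree has 0 nodes { }, right has 1 {27}.
    Root 16: left subtree has 1 node {18}, right has 3 {12, 17, 19}.
      Root 19: left subtree has 2 nodes {12, 17}, right has 0 { }.
        Root 17: left subtree has 1 node {12}, right has 0 { }.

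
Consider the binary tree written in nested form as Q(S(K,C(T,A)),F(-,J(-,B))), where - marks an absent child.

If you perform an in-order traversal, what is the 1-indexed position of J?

In-order visits the left subtree, then the node, then the right subtree.
At Q: go left to S.
  At S: go left to K.
    K is a leaf — visit K.
  Visit S.
  At S: go right to C.
    At C: go left to T.
      T is a leaf — visit T.
    Visit C.
    At C: go right to A.
      A is a leaf — visit A.
Visit Q.
At Q: go right to F.
  At F: no left child.
  Visit F.
  At F: go right to J.
    At J: no left child.
    Visit J.
    At J: go right to B.
      B is a leaf — visit B.
Full in-order sequence: K, S, T, C, A, Q, F, J, B.

8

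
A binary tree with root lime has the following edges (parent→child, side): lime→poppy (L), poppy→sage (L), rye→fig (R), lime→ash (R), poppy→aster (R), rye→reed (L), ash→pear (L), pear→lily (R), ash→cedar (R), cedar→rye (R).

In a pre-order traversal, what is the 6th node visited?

pear

Pre-order visits the node, then its left subtree, then its right subtree.
Visit lime.
At lime: go left to poppy.
  Visit poppy.
  At poppy: go left to sage.
    sage is a leaf — visit sage.
  At poppy: go right to aster.
    aster is a leaf — visit aster.
At lime: go right to ash.
  Visit ash.
  At ash: go left to pear.
    Visit pear.
    At pear: no left child.
    At pear: go right to lily.
      lily is a leaf — visit lily.
  At ash: go right to cedar.
    Visit cedar.
    At cedar: no left child.
    At cedar: go right to rye.
      Visit rye.
      At rye: go left to reed.
        reed is a leaf — visit reed.
      At rye: go right to fig.
        fig is a leaf — visit fig.
Full pre-order sequence: lime, poppy, sage, aster, ash, pear, lily, cedar, rye, reed, fig.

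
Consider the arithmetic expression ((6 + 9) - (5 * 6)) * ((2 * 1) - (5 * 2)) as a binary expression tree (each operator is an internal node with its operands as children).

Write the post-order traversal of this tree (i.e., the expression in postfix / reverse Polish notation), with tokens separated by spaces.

6 9 + 5 6 * - 2 1 * 5 2 * - *

Post-order on an expression tree gives postfix notation: for each operator, emit left operand, right operand, then the operator.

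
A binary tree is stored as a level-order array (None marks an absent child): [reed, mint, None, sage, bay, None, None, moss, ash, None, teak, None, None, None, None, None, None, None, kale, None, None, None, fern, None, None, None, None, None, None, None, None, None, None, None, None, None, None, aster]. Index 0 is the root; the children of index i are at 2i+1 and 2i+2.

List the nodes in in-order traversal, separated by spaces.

In-order visits the left subtree, then the node, then the right subtree.
At reed: go left to mint.
  At mint: go left to sage.
    At sage: go left to moss.
      moss is a leaf — visit moss.
    Visit sage.
    At sage: go right to ash.
      At ash: no left child.
      Visit ash.
      At ash: go right to kale.
        At kale: go left to aster.
          aster is a leaf — visit aster.
        Visit kale.
        At kale: no right child.
  Visit mint.
  At mint: go right to bay.
    At bay: no left child.
    Visit bay.
    At bay: go right to teak.
      At teak: no left child.
      Visit teak.
      At teak: go right to fern.
        fern is a leaf — visit fern.
Visit reed.
At reed: no right child.

moss sage ash aster kale mint bay teak fern reed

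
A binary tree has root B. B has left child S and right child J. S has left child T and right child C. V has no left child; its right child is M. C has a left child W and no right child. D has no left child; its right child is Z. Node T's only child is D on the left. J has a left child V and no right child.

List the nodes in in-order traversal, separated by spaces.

In-order visits the left subtree, then the node, then the right subtree.
At B: go left to S.
  At S: go left to T.
    At T: go left to D.
      At D: no left child.
      Visit D.
      At D: go right to Z.
        Z is a leaf — visit Z.
    Visit T.
    At T: no right child.
  Visit S.
  At S: go right to C.
    At C: go left to W.
      W is a leaf — visit W.
    Visit C.
    At C: no right child.
Visit B.
At B: go right to J.
  At J: go left to V.
    At V: no left child.
    Visit V.
    At V: go right to M.
      M is a leaf — visit M.
  Visit J.
  At J: no right child.

D Z T S W C B V M J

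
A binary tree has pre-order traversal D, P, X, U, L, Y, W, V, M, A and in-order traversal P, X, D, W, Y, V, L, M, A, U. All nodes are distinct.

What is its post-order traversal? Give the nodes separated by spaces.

X P W V Y A M L U D

The first element of pre-order is the root; it splits in-order into left and right subtrees.
Root D: left subtree has 2 nodes {P, X}, right has 7 {W, Y, V, L, M, A, U}.
  Root P: left subtree has 0 nodes { }, right has 1 {X}.
  Root U: left subtree has 6 nodes {W, Y, V, L, M, A}, right has 0 { }.
    Root L: left subtree has 3 nodes {W, Y, V}, right has 2 {M, A}.
      Root Y: left subtree has 1 node {W}, right has 1 {V}.
      Root M: left subtree has 0 nodes { }, right has 1 {A}.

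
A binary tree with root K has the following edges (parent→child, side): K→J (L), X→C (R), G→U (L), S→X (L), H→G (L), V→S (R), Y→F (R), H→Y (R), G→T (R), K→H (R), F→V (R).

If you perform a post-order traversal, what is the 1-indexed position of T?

Post-order visits the left subtree, then the right subtree, then the node.
At K: go left to J.
  J is a leaf — visit J.
At K: go right to H.
  At H: go left to G.
    At G: go left to U.
      U is a leaf — visit U.
    At G: go right to T.
      T is a leaf — visit T.
    Visit G.
  At H: go right to Y.
    At Y: no left child.
    At Y: go right to F.
      At F: no left child.
      At F: go right to V.
        At V: no left child.
        At V: go right to S.
          At S: go left to X.
            At X: no left child.
            At X: go right to C.
              C is a leaf — visit C.
            Visit X.
          At S: no right child.
          Visit S.
        Visit V.
      Visit F.
    Visit Y.
  Visit H.
Visit K.
Full post-order sequence: J, U, T, G, C, X, S, V, F, Y, H, K.

3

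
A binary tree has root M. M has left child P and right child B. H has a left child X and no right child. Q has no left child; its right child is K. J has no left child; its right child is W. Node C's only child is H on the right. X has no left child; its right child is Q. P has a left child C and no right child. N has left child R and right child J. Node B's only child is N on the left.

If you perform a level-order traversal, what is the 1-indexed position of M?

Level-order visits nodes level by level from the root, left to right within each level.
Level 0: M
Level 1: P, B
Level 2: C, N
Level 3: H, R, J
Level 4: X, W
Level 5: Q
Level 6: K
Full level-order sequence: M, P, B, C, N, H, R, J, X, W, Q, K.

1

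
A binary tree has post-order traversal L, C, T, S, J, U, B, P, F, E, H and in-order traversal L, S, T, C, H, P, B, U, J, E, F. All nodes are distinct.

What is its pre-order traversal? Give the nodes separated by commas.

The last element of post-order is the root; it splits in-order into left and right subtrees.
Root H: left subtree has 4 nodes {L, S, T, C}, right has 6 {P, B, U, J, E, F}.
  Root S: left subtree has 1 node {L}, right has 2 {T, C}.
    Root T: left subtree has 0 nodes { }, right has 1 {C}.
  Root E: left subtree has 4 nodes {P, B, U, J}, right has 1 {F}.
    Root P: left subtree has 0 nodes { }, right has 3 {B, U, J}.
      Root B: left subtree has 0 nodes { }, right has 2 {U, J}.
        Root U: left subtree has 0 nodes { }, right has 1 {J}.

H, S, L, T, C, E, P, B, U, J, F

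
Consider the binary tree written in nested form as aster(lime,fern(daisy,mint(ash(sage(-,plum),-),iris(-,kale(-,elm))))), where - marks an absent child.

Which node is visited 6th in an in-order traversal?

In-order visits the left subtree, then the node, then the right subtree.
At aster: go left to lime.
  lime is a leaf — visit lime.
Visit aster.
At aster: go right to fern.
  At fern: go left to daisy.
    daisy is a leaf — visit daisy.
  Visit fern.
  At fern: go right to mint.
    At mint: go left to ash.
      At ash: go left to sage.
        At sage: no left child.
        Visit sage.
        At sage: go right to plum.
          plum is a leaf — visit plum.
      Visit ash.
      At ash: no right child.
    Visit mint.
    At mint: go right to iris.
      At iris: no left child.
      Visit iris.
      At iris: go right to kale.
        At kale: no left child.
        Visit kale.
        At kale: go right to elm.
          elm is a leaf — visit elm.
Full in-order sequence: lime, aster, daisy, fern, sage, plum, ash, mint, iris, kale, elm.

plum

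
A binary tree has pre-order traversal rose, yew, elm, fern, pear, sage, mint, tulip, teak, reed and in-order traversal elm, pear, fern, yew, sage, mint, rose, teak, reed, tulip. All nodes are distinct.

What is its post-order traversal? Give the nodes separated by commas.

pear, fern, elm, mint, sage, yew, reed, teak, tulip, rose

The first element of pre-order is the root; it splits in-order into left and right subtrees.
Root rose: left subtree has 6 nodes {elm, pear, fern, yew, sage, mint}, right has 3 {teak, reed, tulip}.
  Root yew: left subtree has 3 nodes {elm, pear, fern}, right has 2 {sage, mint}.
    Root elm: left subtree has 0 nodes { }, right has 2 {pear, fern}.
      Root fern: left subtree has 1 node {pear}, right has 0 { }.
    Root sage: left subtree has 0 nodes { }, right has 1 {mint}.
  Root tulip: left subtree has 2 nodes {teak, reed}, right has 0 { }.
    Root teak: left subtree has 0 nodes { }, right has 1 {reed}.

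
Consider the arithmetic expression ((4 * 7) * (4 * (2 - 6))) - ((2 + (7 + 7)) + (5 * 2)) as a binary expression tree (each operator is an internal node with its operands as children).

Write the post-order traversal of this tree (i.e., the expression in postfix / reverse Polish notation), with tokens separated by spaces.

Post-order on an expression tree gives postfix notation: for each operator, emit left operand, right operand, then the operator.

4 7 * 4 2 6 - * * 2 7 7 + + 5 2 * + -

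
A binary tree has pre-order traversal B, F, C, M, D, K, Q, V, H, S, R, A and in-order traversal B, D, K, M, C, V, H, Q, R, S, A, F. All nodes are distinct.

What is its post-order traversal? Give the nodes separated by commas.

K, D, M, H, V, R, A, S, Q, C, F, B

The first element of pre-order is the root; it splits in-order into left and right subtrees.
Root B: left subtree has 0 nodes { }, right has 11 {D, K, M, C, V, H, Q, R, S, A, F}.
  Root F: left subtree has 10 nodes {D, K, M, C, V, H, Q, R, S, A}, right has 0 { }.
    Root C: left subtree has 3 nodes {D, K, M}, right has 6 {V, H, Q, R, S, A}.
      Root M: left subtree has 2 nodes {D, K}, right has 0 { }.
        Root D: left subtree has 0 nodes { }, right has 1 {K}.
      Root Q: left subtree has 2 nodes {V, H}, right has 3 {R, S, A}.
        Root V: left subtree has 0 nodes { }, right has 1 {H}.
        Root S: left subtree has 1 node {R}, right has 1 {A}.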